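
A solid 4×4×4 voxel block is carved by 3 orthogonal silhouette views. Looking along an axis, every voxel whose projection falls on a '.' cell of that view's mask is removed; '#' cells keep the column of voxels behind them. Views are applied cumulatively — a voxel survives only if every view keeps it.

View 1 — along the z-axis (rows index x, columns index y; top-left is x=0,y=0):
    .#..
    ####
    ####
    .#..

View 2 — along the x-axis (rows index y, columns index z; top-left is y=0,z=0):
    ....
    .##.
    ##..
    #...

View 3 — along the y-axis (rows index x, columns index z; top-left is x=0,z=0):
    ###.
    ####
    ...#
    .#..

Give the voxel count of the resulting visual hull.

voxel count = 8

start: 4×4×4 = 64 voxels
  1. axis=2 (XY plane), |mask|=10  ⇒  voxels=40
  2. axis=0 (YZ plane), |mask|=5  ⇒  voxels=14
  3. axis=1 (XZ plane), |mask|=9  ⇒  voxels=8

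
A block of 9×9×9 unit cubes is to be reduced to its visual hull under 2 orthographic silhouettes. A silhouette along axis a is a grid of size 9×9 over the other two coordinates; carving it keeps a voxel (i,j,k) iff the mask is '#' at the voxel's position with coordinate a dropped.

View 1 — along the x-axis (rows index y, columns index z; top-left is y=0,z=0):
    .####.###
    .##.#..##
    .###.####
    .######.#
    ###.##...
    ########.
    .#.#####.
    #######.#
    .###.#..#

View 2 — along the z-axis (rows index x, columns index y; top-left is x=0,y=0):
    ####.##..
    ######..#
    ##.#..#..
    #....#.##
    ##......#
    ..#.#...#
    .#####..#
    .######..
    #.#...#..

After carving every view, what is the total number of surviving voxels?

remaining voxels: 266

before carving: 729 voxels (9×9×9)
after view 1 [x-axis, 58 of 81 cells solid] → remaining = 522
after view 2 [z-axis, 42 of 81 cells solid] → remaining = 266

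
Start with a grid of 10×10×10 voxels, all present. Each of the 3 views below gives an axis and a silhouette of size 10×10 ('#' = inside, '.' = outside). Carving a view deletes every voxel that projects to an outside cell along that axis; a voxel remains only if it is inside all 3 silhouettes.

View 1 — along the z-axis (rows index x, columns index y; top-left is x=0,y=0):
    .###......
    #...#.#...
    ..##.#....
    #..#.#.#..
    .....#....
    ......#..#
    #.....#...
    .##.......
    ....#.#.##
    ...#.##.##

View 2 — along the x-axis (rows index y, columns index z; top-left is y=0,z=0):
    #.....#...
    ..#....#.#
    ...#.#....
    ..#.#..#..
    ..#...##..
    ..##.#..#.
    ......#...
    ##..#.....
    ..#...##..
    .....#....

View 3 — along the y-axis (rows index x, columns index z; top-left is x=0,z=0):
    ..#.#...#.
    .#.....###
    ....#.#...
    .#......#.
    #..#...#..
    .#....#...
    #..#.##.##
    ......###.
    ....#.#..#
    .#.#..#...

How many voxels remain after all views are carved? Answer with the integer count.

initial block: 10^3 = 1000
after view 1 [z-axis, 29 of 100 cells solid] → remaining = 290
after view 2 [x-axis, 25 of 100 cells solid] → remaining = 69
after view 3 [y-axis, 31 of 100 cells solid] → remaining = 19

19 voxels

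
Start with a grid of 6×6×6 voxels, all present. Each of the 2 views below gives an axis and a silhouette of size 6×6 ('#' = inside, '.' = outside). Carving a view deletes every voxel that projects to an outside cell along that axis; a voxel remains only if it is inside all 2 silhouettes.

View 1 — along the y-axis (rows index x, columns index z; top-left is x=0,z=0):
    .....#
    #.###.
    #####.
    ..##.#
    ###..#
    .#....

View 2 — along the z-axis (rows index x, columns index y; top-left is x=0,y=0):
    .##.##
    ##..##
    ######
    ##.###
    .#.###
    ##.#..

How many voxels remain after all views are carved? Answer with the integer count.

remaining voxels: 84

before carving: 216 voxels (6×6×6)
carve view 1 (along y, XZ-mask fill 18/36): 108 voxels remain
carve view 2 (along z, XY-mask fill 26/36): 84 voxels remain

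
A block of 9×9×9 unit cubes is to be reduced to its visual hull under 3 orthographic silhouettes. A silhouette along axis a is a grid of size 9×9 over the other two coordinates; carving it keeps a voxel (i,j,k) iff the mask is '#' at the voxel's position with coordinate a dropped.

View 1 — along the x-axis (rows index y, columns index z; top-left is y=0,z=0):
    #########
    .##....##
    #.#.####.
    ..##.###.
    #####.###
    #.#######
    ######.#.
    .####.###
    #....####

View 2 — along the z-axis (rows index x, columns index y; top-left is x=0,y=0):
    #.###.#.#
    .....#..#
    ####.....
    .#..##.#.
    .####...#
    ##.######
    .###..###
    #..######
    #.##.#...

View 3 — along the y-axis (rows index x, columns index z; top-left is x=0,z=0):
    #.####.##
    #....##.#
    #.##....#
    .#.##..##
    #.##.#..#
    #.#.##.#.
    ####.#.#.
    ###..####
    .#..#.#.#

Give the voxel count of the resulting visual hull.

full grid |V| = 729
  1. axis=0 (YZ plane), |mask|=59  ⇒  voxels=531
  2. axis=2 (XY plane), |mask|=46  ⇒  voxels=296
  3. axis=1 (XZ plane), |mask|=47  ⇒  voxels=184

voxel count = 184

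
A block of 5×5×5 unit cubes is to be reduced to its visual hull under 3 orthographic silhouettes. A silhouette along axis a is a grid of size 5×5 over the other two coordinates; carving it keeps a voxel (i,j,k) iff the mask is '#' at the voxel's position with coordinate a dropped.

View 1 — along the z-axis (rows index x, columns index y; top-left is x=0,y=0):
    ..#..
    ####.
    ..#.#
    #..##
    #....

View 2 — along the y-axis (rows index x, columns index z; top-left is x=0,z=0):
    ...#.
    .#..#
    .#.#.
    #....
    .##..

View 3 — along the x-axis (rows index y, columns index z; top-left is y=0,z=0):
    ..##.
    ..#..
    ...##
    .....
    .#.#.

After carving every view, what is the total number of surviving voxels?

|visual hull| = 6

start: 5×5×5 = 125 voxels
[1] z-view keeps 11 columns → grid now 55
[2] y-view keeps 8 columns → grid now 18
[3] x-view keeps 7 columns → grid now 6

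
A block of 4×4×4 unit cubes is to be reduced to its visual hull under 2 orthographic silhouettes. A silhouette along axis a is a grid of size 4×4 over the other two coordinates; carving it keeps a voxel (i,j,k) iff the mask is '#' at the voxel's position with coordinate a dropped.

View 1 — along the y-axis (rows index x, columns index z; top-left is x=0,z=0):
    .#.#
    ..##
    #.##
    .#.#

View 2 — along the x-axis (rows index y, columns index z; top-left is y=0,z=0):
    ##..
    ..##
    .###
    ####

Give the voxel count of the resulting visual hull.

26 voxels

full grid |V| = 64
[1] y-view keeps 9 columns → grid now 36
[2] x-view keeps 11 columns → grid now 26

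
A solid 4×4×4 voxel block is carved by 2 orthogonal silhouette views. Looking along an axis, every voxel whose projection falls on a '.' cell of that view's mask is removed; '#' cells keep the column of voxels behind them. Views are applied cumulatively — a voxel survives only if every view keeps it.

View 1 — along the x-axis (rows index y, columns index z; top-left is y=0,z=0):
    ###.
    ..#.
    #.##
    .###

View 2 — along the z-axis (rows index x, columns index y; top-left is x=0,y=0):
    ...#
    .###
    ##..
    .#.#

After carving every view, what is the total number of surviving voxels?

initial block: 4^3 = 64
step 1: project along x, AND mask (10/16) → |grid| = 40
step 2: project along z, AND mask (8/16) → |grid| = 18

|visual hull| = 18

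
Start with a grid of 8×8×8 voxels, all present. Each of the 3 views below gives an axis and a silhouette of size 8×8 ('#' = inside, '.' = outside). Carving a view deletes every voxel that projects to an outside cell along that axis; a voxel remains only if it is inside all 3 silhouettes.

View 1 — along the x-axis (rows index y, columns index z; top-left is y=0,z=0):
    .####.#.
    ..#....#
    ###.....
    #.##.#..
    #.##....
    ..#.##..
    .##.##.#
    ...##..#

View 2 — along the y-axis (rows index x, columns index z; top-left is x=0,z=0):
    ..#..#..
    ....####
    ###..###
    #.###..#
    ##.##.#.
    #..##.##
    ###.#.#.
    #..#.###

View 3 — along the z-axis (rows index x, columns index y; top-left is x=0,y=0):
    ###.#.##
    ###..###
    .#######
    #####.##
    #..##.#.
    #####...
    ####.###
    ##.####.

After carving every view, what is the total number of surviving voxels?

full grid |V| = 512
step 1: project along x, AND mask (28/64) → |grid| = 224
step 2: project along y, AND mask (37/64) → |grid| = 124
step 3: project along z, AND mask (48/64) → |grid| = 98

remaining voxels: 98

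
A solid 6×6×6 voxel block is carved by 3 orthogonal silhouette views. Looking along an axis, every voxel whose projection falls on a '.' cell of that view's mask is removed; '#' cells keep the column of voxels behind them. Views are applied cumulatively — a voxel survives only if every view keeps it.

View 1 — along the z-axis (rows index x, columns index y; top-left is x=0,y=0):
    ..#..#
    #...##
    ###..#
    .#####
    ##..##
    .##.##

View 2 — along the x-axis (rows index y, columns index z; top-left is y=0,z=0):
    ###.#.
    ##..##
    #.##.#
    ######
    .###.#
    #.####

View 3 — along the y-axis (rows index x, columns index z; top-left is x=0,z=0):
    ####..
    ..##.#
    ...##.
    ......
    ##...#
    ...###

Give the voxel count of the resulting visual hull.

voxel count = 36

before carving: 216 voxels (6×6×6)
  1. axis=2 (XY plane), |mask|=22  ⇒  voxels=132
  2. axis=0 (YZ plane), |mask|=27  ⇒  voxels=96
  3. axis=1 (XZ plane), |mask|=15  ⇒  voxels=36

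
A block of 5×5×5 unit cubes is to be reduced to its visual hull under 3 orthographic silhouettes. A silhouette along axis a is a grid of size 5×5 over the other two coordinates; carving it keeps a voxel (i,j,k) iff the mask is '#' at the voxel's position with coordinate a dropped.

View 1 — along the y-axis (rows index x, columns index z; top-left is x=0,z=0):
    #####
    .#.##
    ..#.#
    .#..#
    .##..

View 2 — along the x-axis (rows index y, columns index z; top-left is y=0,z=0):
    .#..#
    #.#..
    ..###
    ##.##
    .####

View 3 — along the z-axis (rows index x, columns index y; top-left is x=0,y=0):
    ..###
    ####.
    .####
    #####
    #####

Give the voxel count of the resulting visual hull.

37 voxels

initial block: 5^3 = 125
  1. axis=1 (XZ plane), |mask|=14  ⇒  voxels=70
  2. axis=0 (YZ plane), |mask|=15  ⇒  voxels=45
  3. axis=2 (XY plane), |mask|=21  ⇒  voxels=37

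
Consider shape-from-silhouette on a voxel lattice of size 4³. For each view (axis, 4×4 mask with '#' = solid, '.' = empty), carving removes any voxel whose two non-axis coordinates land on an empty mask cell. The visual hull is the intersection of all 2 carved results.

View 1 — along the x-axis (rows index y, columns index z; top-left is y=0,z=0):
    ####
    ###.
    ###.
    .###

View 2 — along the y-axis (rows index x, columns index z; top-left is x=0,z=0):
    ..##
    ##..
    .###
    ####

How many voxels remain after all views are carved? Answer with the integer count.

|visual hull| = 36

start: 4×4×4 = 64 voxels
[1] x-view keeps 13 columns → grid now 52
[2] y-view keeps 11 columns → grid now 36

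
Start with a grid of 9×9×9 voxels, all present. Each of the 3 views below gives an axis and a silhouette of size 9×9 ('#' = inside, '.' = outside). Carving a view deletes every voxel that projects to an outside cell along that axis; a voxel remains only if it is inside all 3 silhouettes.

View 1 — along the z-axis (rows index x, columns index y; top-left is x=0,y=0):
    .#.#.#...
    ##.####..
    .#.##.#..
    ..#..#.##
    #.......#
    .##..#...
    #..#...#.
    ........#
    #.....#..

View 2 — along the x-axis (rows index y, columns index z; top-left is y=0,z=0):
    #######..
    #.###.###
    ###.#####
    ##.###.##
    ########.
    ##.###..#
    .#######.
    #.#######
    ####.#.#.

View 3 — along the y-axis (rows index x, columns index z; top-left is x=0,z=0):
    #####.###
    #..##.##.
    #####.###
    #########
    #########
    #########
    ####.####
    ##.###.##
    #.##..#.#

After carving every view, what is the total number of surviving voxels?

full grid |V| = 729
[1] z-view keeps 28 columns → grid now 252
[2] x-view keeps 64 columns → grid now 195
[3] y-view keeps 68 columns → grid now 162

|visual hull| = 162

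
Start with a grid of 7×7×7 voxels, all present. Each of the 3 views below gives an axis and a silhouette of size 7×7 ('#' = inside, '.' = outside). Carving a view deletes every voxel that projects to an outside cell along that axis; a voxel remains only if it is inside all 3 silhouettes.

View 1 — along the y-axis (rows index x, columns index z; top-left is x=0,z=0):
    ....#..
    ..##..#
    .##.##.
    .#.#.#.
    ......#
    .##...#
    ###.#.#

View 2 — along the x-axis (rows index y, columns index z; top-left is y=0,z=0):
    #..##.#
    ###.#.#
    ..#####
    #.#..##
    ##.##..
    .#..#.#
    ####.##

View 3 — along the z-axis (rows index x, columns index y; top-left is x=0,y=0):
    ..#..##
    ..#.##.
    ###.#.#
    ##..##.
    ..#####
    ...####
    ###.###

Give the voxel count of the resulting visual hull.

voxel count = 57

full grid |V| = 343
after view 1 [y-axis, 20 of 49 cells solid] → remaining = 140
after view 2 [x-axis, 31 of 49 cells solid] → remaining = 90
after view 3 [z-axis, 30 of 49 cells solid] → remaining = 57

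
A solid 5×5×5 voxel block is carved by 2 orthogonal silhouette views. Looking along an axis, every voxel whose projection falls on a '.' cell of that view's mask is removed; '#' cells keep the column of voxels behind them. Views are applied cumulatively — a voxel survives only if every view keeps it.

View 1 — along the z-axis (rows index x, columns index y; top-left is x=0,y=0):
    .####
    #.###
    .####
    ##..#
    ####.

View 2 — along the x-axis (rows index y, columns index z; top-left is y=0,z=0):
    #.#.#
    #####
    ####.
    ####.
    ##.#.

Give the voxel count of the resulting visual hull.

|visual hull| = 73

start: 5×5×5 = 125 voxels
after view 1 [z-axis, 19 of 25 cells solid] → remaining = 95
after view 2 [x-axis, 19 of 25 cells solid] → remaining = 73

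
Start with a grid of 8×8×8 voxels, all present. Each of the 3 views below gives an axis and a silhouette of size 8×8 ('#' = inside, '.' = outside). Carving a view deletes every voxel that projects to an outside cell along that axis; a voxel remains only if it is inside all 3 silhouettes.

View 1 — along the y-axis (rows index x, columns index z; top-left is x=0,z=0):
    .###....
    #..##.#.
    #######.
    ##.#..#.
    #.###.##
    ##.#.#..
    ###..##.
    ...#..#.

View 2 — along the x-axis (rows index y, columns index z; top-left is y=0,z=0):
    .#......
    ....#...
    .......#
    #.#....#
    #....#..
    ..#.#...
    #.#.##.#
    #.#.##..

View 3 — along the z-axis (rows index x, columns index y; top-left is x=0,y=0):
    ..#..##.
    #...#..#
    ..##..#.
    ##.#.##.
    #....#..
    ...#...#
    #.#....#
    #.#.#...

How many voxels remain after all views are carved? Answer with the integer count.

before carving: 512 voxels (8×8×8)
V1 y: intersect with XZ mask (35 set) -- 280 left
V2 x: intersect with YZ mask (19 set) -- 69 left
V3 z: intersect with XY mask (24 set) -- 23 left

voxel count = 23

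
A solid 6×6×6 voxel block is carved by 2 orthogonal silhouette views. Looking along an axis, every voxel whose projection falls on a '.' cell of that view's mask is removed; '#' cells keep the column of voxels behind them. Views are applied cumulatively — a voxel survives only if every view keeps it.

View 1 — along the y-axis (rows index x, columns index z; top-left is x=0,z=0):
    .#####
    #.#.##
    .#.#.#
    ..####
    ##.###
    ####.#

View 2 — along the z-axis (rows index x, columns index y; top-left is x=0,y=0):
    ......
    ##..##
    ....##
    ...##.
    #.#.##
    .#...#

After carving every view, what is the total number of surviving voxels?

full grid |V| = 216
step 1: project along y, AND mask (26/36) → |grid| = 156
step 2: project along z, AND mask (14/36) → |grid| = 60

|visual hull| = 60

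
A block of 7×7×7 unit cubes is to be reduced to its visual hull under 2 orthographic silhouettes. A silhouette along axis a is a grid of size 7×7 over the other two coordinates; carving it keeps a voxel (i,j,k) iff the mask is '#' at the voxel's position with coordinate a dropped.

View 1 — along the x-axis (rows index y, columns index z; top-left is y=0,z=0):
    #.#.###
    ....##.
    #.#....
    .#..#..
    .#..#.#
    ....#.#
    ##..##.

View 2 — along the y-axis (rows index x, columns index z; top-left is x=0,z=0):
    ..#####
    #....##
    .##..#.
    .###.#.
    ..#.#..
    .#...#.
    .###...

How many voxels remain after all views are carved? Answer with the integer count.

58 voxels

initial block: 7^3 = 343
V1 x: intersect with YZ mask (20 set) -- 140 left
V2 y: intersect with XZ mask (22 set) -- 58 left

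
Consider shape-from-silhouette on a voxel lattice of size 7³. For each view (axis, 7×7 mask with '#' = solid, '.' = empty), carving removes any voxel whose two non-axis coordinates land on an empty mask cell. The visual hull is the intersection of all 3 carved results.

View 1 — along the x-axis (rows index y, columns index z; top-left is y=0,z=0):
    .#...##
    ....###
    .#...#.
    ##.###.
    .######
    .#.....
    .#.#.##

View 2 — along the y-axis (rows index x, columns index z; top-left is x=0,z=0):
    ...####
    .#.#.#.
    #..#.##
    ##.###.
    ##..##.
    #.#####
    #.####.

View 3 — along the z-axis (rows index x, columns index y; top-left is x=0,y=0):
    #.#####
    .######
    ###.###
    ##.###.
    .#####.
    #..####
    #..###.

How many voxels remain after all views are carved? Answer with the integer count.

initial block: 7^3 = 343
V1 x: intersect with YZ mask (24 set) -- 168 left
V2 y: intersect with XZ mask (31 set) -- 112 left
V3 z: intersect with XY mask (37 set) -- 86 left

86 voxels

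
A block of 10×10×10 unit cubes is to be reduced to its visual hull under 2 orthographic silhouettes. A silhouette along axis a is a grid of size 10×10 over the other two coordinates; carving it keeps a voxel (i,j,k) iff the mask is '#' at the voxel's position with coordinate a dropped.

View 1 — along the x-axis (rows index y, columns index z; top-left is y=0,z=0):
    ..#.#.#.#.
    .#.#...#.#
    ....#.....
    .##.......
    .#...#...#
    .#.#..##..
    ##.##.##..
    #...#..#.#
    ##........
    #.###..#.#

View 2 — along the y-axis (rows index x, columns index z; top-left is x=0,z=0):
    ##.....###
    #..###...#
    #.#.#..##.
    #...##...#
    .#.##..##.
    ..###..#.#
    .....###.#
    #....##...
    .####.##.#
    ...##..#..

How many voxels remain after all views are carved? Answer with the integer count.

177 voxels

before carving: 1000 voxels (10×10×10)
after view 1 [x-axis, 36 of 100 cells solid] → remaining = 360
after view 2 [y-axis, 46 of 100 cells solid] → remaining = 177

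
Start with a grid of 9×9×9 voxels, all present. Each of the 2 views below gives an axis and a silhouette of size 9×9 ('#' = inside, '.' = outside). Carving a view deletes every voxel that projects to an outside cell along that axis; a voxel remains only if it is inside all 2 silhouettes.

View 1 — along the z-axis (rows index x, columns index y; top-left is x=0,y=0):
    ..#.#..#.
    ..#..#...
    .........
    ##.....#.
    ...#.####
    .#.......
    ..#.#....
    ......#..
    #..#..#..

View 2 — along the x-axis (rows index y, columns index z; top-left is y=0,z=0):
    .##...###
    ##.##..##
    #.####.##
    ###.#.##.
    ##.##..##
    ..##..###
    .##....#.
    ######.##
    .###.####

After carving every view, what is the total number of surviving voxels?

initial block: 9^3 = 729
  1. axis=2 (XY plane), |mask|=20  ⇒  voxels=180
  2. axis=0 (YZ plane), |mask|=53  ⇒  voxels=117

remaining voxels: 117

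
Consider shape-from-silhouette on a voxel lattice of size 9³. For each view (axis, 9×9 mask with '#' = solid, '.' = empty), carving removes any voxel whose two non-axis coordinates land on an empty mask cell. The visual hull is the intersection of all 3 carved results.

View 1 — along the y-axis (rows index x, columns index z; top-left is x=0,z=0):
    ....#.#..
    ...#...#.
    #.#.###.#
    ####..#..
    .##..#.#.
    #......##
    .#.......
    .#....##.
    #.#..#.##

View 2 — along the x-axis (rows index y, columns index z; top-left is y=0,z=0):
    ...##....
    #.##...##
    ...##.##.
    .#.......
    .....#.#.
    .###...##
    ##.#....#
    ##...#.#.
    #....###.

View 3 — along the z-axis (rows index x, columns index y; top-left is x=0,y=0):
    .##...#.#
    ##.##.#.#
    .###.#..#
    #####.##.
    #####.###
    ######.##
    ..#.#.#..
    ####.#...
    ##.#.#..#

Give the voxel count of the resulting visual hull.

start: 9×9×9 = 729 voxels
after view 1 [y-axis, 31 of 81 cells solid] → remaining = 279
after view 2 [x-axis, 31 of 81 cells solid] → remaining = 110
after view 3 [z-axis, 51 of 81 cells solid] → remaining = 71

|visual hull| = 71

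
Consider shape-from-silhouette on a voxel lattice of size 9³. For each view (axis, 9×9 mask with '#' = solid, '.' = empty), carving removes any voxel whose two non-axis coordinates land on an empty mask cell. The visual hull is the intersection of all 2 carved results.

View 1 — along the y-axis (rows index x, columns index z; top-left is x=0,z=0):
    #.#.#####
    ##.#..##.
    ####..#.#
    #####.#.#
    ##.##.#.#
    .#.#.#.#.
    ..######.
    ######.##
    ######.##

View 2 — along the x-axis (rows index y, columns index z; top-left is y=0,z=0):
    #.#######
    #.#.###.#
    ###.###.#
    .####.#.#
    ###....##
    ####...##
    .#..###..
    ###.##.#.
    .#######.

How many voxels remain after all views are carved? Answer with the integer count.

before carving: 729 voxels (9×9×9)
step 1: project along y, AND mask (57/81) → |grid| = 513
step 2: project along x, AND mask (55/81) → |grid| = 345

345 voxels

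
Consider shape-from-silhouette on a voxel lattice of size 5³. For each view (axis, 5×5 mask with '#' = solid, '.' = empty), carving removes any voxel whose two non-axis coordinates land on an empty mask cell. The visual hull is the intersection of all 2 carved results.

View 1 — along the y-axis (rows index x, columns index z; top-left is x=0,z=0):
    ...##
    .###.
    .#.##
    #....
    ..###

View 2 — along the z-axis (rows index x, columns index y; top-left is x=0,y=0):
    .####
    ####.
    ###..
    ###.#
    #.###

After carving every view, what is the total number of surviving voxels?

45 voxels

start: 5×5×5 = 125 voxels
after view 1 [y-axis, 12 of 25 cells solid] → remaining = 60
after view 2 [z-axis, 19 of 25 cells solid] → remaining = 45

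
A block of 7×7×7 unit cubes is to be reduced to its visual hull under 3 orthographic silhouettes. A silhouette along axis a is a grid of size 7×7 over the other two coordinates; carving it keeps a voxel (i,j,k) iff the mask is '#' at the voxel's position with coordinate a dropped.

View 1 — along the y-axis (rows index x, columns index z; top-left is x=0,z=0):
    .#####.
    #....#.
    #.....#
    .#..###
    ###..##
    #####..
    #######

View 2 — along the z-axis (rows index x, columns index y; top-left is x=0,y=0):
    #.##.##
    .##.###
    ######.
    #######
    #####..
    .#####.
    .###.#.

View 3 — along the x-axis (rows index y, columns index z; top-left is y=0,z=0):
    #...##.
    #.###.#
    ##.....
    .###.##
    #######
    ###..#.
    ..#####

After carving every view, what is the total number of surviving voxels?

before carving: 343 voxels (7×7×7)
carve view 1 (along y, XZ-mask fill 30/49): 210 voxels remain
carve view 2 (along z, XY-mask fill 37/49): 153 voxels remain
carve view 3 (along x, YZ-mask fill 31/49): 95 voxels remain

|visual hull| = 95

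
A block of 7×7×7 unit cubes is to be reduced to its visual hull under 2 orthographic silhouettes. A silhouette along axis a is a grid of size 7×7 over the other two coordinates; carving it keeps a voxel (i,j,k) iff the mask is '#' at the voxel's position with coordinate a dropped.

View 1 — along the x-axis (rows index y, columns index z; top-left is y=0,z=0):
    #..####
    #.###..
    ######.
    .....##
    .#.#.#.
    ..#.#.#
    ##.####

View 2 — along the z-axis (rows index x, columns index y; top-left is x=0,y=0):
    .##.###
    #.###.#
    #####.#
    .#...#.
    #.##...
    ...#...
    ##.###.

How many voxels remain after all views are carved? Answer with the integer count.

remaining voxels: 109

before carving: 343 voxels (7×7×7)
[1] x-view keeps 29 columns → grid now 203
[2] z-view keeps 27 columns → grid now 109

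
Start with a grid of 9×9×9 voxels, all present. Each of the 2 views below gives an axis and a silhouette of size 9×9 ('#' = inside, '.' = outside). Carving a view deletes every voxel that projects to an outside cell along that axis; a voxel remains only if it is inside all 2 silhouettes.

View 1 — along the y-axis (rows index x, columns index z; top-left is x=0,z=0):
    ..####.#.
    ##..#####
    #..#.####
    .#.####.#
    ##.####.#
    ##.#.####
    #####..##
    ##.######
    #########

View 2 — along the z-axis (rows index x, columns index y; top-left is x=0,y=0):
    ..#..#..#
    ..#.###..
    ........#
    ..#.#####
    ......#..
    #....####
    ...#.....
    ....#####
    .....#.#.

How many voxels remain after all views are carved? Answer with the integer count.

voxel count = 192

full grid |V| = 729
[1] y-view keeps 62 columns → grid now 558
[2] z-view keeps 28 columns → grid now 192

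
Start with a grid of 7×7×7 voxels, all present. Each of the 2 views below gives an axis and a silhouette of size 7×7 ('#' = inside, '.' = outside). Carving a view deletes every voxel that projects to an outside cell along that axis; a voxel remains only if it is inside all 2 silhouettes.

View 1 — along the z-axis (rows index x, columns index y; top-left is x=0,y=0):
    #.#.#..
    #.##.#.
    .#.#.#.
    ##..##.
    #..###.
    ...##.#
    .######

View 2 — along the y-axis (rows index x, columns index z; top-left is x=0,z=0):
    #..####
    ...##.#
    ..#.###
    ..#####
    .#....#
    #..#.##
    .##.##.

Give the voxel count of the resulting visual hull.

before carving: 343 voxels (7×7×7)
  1. axis=2 (XY plane), |mask|=27  ⇒  voxels=189
  2. axis=1 (XZ plane), |mask|=27  ⇒  voxels=103

voxel count = 103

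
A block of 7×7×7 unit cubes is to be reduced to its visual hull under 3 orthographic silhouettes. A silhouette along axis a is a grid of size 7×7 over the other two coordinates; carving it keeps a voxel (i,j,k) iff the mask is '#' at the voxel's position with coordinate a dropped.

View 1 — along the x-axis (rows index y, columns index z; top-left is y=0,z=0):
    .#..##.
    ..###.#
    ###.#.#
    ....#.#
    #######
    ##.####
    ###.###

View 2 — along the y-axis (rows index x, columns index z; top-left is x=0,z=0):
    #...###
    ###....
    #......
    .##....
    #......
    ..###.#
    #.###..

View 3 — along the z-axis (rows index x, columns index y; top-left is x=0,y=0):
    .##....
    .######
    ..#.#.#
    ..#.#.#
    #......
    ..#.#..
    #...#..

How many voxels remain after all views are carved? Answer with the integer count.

full grid |V| = 343
V1 x: intersect with YZ mask (33 set) -- 231 left
V2 y: intersect with XZ mask (19 set) -- 89 left
V3 z: intersect with XY mask (19 set) -- 38 left

|visual hull| = 38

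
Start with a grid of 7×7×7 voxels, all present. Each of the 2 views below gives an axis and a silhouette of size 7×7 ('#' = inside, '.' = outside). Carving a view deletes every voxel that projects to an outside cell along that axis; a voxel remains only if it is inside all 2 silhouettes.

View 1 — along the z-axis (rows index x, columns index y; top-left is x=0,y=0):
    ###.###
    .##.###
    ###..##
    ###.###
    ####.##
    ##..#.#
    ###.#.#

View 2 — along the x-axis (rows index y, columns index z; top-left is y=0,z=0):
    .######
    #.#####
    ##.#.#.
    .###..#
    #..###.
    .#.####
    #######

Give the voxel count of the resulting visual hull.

remaining voxels: 200

start: 7×7×7 = 343 voxels
carve view 1 (along z, XY-mask fill 37/49): 259 voxels remain
carve view 2 (along x, YZ-mask fill 36/49): 200 voxels remain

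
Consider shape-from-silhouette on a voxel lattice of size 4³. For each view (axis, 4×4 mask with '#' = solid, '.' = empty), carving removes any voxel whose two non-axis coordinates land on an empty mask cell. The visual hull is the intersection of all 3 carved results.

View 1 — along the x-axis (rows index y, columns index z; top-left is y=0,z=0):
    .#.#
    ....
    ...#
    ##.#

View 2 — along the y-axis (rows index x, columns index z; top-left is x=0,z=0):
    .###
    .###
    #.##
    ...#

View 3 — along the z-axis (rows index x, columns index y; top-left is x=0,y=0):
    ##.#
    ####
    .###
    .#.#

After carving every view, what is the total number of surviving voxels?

before carving: 64 voxels (4×4×4)
after view 1 [x-axis, 6 of 16 cells solid] → remaining = 24
after view 2 [y-axis, 10 of 16 cells solid] → remaining = 17
after view 3 [z-axis, 12 of 16 cells solid] → remaining = 13

remaining voxels: 13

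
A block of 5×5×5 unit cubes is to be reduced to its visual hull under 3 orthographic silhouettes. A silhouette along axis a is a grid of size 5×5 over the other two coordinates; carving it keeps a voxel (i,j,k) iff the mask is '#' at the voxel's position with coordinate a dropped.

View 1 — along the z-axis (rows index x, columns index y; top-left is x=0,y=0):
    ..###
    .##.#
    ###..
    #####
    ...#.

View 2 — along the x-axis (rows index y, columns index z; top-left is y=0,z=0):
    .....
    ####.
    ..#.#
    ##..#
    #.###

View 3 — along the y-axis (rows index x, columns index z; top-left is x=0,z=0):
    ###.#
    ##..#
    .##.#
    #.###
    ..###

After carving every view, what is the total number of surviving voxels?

29 voxels

initial block: 5^3 = 125
after view 1 [z-axis, 15 of 25 cells solid] → remaining = 75
after view 2 [x-axis, 13 of 25 cells solid] → remaining = 41
after view 3 [y-axis, 17 of 25 cells solid] → remaining = 29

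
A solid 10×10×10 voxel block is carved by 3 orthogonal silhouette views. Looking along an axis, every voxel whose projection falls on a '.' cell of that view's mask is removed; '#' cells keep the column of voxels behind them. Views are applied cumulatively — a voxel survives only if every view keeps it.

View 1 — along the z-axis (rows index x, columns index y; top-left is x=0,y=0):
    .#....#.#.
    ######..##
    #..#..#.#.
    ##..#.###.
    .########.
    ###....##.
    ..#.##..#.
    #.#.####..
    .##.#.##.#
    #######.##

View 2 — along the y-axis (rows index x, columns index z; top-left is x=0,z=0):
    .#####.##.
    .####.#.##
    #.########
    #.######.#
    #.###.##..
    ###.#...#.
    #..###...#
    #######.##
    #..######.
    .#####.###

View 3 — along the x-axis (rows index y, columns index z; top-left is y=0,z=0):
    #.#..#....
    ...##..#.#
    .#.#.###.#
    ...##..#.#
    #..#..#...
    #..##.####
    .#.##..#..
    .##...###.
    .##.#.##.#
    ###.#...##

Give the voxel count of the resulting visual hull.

remaining voxels: 201

start: 10×10×10 = 1000 voxels
  1. axis=2 (XY plane), |mask|=59  ⇒  voxels=590
  2. axis=1 (XZ plane), |mask|=71  ⇒  voxels=422
  3. axis=0 (YZ plane), |mask|=48  ⇒  voxels=201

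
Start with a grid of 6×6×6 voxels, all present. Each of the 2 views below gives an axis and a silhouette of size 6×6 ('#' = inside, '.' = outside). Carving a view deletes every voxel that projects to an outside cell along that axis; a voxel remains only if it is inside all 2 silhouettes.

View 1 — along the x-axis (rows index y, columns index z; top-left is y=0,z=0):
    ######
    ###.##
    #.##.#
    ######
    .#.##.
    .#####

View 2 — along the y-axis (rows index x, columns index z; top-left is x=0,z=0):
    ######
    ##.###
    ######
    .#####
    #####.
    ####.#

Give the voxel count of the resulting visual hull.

remaining voxels: 155

start: 6×6×6 = 216 voxels
after view 1 [x-axis, 29 of 36 cells solid] → remaining = 174
after view 2 [y-axis, 32 of 36 cells solid] → remaining = 155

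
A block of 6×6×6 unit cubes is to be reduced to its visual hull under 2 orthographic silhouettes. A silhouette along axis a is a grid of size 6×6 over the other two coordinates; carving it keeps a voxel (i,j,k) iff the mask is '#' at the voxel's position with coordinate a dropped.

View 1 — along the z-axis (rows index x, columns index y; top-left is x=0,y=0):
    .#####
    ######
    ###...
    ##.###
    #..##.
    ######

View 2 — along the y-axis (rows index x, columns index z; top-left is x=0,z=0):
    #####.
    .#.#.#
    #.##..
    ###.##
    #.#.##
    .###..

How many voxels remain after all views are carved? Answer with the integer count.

|visual hull| = 107

initial block: 6^3 = 216
after view 1 [z-axis, 28 of 36 cells solid] → remaining = 168
after view 2 [y-axis, 23 of 36 cells solid] → remaining = 107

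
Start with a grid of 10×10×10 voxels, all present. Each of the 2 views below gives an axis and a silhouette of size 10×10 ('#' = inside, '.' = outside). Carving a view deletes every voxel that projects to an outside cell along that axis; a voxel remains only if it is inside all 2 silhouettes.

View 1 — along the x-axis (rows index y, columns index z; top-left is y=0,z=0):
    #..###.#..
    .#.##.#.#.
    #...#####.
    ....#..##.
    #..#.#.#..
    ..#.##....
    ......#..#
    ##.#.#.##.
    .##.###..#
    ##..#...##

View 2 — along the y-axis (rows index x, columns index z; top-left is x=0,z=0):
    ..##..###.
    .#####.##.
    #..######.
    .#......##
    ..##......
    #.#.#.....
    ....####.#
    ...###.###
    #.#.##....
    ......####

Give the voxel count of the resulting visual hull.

|visual hull| = 213

before carving: 1000 voxels (10×10×10)
after view 1 [x-axis, 45 of 100 cells solid] → remaining = 450
after view 2 [y-axis, 46 of 100 cells solid] → remaining = 213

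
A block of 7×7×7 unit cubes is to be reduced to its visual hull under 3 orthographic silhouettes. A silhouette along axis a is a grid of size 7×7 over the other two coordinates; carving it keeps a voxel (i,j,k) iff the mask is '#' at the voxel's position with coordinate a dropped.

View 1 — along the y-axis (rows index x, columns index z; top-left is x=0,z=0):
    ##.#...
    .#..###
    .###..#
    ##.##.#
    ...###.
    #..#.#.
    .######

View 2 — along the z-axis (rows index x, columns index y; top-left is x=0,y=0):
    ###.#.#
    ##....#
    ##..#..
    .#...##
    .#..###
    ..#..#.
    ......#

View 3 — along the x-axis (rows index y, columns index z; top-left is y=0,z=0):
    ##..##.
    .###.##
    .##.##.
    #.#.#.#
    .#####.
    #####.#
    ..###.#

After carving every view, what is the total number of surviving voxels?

full grid |V| = 343
  1. axis=1 (XZ plane), |mask|=28  ⇒  voxels=196
  2. axis=2 (XY plane), |mask|=21  ⇒  voxels=78
  3. axis=0 (YZ plane), |mask|=32  ⇒  voxels=51

voxel count = 51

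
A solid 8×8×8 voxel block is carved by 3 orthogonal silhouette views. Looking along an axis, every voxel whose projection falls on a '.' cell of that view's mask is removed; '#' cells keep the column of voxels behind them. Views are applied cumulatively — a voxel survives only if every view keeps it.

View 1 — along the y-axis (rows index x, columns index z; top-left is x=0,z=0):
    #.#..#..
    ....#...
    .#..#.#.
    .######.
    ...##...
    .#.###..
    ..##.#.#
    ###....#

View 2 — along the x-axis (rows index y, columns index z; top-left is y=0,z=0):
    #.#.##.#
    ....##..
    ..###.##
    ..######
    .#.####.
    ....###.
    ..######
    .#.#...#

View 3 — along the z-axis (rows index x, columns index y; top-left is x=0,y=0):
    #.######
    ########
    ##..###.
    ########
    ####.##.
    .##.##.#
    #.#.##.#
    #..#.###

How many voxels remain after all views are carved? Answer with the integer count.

|visual hull| = 96

initial block: 8^3 = 512
[1] y-view keeps 27 columns → grid now 216
[2] x-view keeps 35 columns → grid now 125
[3] z-view keeps 49 columns → grid now 96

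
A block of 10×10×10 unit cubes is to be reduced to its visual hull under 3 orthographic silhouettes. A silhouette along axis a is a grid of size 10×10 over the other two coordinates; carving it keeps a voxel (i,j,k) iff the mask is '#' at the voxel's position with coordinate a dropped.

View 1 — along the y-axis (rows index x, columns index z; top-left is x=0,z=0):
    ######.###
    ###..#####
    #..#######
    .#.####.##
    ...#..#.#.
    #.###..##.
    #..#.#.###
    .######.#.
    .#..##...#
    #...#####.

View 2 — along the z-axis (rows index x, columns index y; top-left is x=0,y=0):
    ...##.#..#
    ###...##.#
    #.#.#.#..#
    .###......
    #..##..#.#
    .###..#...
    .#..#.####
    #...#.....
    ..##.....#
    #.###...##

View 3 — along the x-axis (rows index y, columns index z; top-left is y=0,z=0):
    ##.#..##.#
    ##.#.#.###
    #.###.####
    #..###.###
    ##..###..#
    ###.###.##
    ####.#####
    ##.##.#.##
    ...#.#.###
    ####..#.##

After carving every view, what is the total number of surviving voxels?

full grid |V| = 1000
step 1: project along y, AND mask (64/100) → |grid| = 640
step 2: project along z, AND mask (44/100) → |grid| = 282
step 3: project along x, AND mask (70/100) → |grid| = 202

voxel count = 202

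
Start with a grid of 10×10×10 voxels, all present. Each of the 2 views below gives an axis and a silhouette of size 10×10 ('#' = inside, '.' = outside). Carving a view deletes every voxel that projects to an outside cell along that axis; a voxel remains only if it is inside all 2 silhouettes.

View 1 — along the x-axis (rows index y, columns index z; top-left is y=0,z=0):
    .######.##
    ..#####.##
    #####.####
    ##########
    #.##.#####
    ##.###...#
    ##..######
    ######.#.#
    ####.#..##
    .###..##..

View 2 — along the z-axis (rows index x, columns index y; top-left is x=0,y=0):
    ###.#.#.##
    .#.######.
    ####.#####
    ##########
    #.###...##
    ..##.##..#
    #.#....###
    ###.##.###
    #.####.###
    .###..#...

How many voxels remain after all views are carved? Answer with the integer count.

start: 10×10×10 = 1000 voxels
after view 1 [x-axis, 76 of 100 cells solid] → remaining = 760
after view 2 [z-axis, 69 of 100 cells solid] → remaining = 525

525 voxels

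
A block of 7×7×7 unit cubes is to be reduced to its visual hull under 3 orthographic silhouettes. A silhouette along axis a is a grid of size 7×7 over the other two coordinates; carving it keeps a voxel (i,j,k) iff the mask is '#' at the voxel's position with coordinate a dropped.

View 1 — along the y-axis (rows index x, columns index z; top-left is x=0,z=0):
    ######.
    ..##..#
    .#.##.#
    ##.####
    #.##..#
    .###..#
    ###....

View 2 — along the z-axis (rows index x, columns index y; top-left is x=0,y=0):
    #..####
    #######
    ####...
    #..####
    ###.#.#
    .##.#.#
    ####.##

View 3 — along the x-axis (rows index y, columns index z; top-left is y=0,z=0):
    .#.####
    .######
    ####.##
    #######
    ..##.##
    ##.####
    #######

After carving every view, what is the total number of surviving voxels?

remaining voxels: 129

initial block: 7^3 = 343
V1 y: intersect with XZ mask (30 set) -- 210 left
V2 z: intersect with XY mask (36 set) -- 151 left
V3 x: intersect with YZ mask (41 set) -- 129 left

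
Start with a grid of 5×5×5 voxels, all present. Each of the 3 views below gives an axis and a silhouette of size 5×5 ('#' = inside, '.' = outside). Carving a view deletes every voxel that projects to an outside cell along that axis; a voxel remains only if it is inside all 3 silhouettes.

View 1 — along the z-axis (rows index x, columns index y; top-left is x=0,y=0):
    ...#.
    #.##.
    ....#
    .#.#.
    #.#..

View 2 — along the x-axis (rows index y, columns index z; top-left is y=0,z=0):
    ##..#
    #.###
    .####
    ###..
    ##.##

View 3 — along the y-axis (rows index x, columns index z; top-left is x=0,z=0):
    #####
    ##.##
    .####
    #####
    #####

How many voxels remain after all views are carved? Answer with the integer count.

initial block: 5^3 = 125
step 1: project along z, AND mask (9/25) → |grid| = 45
step 2: project along x, AND mask (18/25) → |grid| = 31
step 3: project along y, AND mask (23/25) → |grid| = 28

voxel count = 28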